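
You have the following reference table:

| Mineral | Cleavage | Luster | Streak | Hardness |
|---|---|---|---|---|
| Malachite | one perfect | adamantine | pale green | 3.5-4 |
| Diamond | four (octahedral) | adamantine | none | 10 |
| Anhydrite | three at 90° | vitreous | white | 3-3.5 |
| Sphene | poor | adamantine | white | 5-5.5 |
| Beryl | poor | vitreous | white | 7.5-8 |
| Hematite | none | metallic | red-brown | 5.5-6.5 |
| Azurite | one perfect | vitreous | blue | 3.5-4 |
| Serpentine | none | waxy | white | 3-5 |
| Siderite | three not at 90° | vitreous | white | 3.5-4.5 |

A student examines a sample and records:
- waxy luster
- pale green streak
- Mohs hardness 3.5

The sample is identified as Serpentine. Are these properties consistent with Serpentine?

Waxy luster — consistent with Serpentine (waxy luster).
Pale green streak — Serpentine has white streak; a mismatch.
Mohs hardness 3.5 — consistent with Serpentine (hardness 3-5).
The streak observation rules out Serpentine.

Inconsistent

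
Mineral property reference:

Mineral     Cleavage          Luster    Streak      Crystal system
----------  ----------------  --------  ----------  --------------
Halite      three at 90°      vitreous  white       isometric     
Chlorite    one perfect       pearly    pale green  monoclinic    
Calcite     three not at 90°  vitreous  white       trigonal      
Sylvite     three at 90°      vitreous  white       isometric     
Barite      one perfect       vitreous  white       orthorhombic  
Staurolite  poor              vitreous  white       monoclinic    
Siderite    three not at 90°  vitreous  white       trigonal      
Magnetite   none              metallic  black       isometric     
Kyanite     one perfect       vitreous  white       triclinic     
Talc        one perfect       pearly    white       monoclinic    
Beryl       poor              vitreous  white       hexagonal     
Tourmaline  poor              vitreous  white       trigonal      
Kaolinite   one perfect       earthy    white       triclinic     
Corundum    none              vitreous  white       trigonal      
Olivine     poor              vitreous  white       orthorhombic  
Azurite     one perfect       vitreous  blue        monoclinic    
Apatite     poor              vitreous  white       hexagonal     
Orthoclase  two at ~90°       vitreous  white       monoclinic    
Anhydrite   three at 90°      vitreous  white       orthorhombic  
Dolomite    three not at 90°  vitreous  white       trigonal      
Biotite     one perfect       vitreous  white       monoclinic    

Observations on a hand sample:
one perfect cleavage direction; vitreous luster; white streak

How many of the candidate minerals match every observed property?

One perfect cleavage direction: only Chlorite, Barite, Kyanite, Talc, Kaolinite, Azurite, Biotite remain.
Vitreous luster rules out Chlorite, Talc, Kaolinite.
White streak rules out Azurite.
Consistent with every observation: Barite, Biotite, Kyanite.
That is 3 minerals.

3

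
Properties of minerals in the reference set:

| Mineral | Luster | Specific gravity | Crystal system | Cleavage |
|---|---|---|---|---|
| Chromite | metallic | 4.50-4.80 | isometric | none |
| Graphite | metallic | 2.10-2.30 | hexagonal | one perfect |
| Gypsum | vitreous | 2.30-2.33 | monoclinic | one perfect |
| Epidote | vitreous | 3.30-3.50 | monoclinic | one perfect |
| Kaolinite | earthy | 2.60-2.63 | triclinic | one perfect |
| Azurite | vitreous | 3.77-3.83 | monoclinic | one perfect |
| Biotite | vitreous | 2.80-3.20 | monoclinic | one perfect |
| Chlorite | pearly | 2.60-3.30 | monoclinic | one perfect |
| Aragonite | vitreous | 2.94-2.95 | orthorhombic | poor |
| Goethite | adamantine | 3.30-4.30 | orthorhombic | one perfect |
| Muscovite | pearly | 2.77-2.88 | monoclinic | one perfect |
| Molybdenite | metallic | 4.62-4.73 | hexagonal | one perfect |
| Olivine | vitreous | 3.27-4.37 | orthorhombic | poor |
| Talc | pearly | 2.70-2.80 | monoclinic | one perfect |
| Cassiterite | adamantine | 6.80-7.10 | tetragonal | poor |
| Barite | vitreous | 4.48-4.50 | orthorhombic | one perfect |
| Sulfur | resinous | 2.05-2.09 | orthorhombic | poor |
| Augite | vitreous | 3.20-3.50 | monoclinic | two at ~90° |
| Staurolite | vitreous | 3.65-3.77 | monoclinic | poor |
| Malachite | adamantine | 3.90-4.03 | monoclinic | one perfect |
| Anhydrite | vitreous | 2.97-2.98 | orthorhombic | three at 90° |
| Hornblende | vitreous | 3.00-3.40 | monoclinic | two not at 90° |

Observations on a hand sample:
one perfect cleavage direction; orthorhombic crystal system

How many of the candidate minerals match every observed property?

2

One perfect cleavage direction: leaves Graphite, Gypsum, Epidote, Kaolinite, Azurite, Biotite, Chlorite, Goethite, Muscovite, Molybdenite, Talc, Barite, Malachite.
Orthorhombic crystal system: Goethite, Barite remain.
Remaining candidates: Barite, Goethite.
That is 2 minerals.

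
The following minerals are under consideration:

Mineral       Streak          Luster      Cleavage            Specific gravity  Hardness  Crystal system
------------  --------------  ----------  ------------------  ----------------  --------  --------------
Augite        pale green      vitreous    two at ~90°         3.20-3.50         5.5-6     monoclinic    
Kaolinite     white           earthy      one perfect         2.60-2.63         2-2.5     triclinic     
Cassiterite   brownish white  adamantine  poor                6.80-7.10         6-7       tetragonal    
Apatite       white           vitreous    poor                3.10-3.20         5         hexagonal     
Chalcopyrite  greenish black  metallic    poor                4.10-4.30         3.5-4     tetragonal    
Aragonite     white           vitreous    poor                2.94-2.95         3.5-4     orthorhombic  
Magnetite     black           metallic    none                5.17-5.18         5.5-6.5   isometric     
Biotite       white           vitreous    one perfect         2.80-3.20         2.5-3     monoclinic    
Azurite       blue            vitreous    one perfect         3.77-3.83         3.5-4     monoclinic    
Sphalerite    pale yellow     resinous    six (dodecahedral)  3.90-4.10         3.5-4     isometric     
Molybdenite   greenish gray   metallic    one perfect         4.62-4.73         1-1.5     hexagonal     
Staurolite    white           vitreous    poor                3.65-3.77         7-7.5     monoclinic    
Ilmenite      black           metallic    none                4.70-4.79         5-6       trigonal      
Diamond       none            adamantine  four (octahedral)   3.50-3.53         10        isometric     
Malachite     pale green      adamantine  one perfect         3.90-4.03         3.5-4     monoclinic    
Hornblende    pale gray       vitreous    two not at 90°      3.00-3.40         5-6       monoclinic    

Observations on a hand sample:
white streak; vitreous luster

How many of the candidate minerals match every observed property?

White streak: narrows the field to Kaolinite, Apatite, Aragonite, Biotite, Staurolite.
Vitreous luster excludes Kaolinite.
Remaining candidates: Apatite, Aragonite, Biotite, Staurolite.
That is 4 minerals.

4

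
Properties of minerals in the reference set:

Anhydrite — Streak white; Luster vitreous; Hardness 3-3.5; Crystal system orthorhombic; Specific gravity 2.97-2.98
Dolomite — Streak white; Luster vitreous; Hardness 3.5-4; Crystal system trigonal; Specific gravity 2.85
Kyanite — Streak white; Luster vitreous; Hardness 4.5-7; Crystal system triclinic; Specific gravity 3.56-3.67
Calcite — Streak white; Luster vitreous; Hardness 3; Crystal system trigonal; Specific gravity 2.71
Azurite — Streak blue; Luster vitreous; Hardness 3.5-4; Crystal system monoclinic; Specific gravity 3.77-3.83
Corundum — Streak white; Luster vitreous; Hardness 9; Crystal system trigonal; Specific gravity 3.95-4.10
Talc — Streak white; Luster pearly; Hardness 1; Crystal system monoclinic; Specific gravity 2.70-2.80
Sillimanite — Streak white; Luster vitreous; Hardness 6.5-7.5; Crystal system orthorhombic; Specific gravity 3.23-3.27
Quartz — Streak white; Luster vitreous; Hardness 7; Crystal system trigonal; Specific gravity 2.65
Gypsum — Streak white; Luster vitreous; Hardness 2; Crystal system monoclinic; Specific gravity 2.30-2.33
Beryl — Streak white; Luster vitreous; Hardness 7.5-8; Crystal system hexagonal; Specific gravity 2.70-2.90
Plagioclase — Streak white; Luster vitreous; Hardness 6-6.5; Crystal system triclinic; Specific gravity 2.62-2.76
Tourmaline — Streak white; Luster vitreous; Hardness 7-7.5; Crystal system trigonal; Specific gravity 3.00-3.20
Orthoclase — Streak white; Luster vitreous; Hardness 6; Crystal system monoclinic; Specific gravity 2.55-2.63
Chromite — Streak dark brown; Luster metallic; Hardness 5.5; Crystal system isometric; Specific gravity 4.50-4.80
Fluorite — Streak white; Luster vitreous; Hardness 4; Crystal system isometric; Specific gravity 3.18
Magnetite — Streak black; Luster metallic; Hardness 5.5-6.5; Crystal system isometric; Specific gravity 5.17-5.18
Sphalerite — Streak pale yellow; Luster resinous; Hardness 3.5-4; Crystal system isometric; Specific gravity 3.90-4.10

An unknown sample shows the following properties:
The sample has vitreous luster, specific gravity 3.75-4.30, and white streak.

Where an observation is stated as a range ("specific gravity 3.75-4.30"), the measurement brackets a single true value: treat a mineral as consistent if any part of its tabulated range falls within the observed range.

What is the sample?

Corundum

Vitreous luster is inconsistent with Talc, Chromite, Magnetite, Sphalerite.
Specific gravity 3.75-4.30: leaves Azurite, Corundum.
White streak rules out Azurite.
The only mineral consistent with every observation is Corundum.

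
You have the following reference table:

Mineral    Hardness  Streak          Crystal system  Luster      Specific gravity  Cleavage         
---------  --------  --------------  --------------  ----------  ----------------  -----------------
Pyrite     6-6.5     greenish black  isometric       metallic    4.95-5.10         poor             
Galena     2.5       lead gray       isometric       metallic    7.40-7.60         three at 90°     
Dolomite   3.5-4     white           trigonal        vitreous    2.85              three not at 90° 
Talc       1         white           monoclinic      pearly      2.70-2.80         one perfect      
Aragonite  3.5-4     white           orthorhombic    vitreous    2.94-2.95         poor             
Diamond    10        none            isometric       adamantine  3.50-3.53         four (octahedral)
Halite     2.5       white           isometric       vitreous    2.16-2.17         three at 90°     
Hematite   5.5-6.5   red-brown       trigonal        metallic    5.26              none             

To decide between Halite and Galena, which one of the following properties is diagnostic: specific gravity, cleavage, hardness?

Specific gravity: Halite 2.16-2.17, Galena 7.40-7.60 — these differ.
Cleavage: both three at 90° — shared.
Hardness: both 2.5 — shared.
Specific gravity is the diagnostic property here.

specific gravity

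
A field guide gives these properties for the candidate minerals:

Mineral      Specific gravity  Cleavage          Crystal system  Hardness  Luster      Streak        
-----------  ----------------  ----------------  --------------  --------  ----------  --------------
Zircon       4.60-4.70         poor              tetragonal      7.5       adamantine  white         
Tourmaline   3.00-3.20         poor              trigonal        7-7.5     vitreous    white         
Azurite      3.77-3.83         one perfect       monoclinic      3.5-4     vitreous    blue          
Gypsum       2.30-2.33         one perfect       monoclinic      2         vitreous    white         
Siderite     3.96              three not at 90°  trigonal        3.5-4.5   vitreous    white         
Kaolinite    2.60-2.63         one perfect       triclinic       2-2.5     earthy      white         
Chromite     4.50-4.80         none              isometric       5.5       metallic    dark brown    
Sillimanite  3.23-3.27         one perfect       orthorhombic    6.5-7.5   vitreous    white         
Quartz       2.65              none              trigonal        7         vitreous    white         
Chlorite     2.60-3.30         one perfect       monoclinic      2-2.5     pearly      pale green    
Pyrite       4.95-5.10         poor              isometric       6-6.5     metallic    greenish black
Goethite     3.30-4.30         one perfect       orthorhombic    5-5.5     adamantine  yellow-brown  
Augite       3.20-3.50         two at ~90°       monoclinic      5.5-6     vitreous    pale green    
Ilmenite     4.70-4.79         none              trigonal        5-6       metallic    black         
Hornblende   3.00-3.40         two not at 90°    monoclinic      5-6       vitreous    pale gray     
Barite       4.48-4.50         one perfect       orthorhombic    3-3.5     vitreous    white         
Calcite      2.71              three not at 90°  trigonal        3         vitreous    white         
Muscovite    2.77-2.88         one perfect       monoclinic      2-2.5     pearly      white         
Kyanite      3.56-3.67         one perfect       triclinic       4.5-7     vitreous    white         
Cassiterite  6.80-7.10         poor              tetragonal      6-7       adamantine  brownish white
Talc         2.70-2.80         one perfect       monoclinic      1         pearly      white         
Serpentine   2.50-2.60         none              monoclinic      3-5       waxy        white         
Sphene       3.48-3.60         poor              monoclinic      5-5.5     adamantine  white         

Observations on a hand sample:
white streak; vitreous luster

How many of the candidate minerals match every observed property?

8

White streak — narrows the field to Zircon, Tourmaline, Gypsum, Siderite, Kaolinite, Sillimanite, Quartz, Barite, Calcite, Muscovite, Kyanite, Talc, Serpentine, Sphene.
Vitreous luster excludes Zircon, Kaolinite, Muscovite, Talc, Serpentine, Sphene.
The minerals that satisfy all observations are Barite, Calcite, Gypsum, Kyanite, Quartz, Siderite, Sillimanite, Tourmaline.
That is 8 minerals.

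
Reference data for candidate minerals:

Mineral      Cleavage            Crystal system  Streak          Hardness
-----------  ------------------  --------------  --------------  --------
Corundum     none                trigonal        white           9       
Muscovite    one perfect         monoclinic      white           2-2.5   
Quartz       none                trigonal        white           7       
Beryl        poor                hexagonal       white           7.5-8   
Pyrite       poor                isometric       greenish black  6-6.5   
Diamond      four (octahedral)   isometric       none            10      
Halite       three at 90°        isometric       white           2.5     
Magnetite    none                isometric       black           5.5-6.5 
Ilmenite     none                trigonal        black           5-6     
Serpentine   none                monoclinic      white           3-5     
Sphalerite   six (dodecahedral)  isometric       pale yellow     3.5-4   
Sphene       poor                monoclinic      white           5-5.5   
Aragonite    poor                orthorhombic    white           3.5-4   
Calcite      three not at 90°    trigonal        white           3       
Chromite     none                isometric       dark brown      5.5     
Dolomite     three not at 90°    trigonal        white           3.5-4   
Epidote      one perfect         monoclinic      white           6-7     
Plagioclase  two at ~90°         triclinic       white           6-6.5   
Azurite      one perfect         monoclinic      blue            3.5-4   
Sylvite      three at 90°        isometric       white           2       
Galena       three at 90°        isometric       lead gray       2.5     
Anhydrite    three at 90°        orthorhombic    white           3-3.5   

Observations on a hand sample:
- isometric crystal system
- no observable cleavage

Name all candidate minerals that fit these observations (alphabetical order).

Isometric crystal system: narrows the field to Pyrite, Diamond, Halite, Magnetite, Sphalerite, Chromite, Sylvite, Galena.
No observable cleavage: narrows the field to Magnetite, Chromite.
Consistent with every observation: Chromite, Magnetite.

Chromite, Magnetite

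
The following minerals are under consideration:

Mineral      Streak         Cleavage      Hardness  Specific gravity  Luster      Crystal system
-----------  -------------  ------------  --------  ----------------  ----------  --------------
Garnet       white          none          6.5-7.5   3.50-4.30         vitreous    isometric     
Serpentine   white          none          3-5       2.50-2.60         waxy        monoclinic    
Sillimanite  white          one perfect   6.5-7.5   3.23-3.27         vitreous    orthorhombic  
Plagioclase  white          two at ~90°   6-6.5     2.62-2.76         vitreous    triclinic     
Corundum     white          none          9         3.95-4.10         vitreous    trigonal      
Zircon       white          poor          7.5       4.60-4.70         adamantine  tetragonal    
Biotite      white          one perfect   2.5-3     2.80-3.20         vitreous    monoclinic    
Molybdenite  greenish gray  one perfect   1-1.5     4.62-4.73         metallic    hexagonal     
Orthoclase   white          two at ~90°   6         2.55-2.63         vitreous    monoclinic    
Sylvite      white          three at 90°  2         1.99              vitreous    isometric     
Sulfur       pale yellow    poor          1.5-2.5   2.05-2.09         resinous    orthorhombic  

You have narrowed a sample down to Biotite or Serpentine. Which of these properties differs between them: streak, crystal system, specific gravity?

specific gravity

Streak: both white — shared.
Crystal system: both monoclinic — shared.
Specific gravity: Biotite 2.80-3.20, Serpentine 2.50-2.60 — these differ.
Only specific gravity differs between Biotite and Serpentine among the listed tests.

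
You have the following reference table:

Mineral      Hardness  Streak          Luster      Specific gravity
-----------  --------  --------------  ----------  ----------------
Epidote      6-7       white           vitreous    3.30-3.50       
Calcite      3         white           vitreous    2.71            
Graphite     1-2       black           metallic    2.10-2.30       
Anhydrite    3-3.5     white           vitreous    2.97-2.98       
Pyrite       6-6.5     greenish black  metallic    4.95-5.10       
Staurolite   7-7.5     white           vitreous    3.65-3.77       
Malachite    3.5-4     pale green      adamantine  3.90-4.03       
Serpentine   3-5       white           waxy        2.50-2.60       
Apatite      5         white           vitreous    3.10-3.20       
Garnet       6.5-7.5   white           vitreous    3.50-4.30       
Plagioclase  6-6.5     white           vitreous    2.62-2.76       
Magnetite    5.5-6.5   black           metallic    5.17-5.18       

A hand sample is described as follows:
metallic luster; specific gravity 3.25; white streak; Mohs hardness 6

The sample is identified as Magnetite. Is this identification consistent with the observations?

Metallic luster — fits Magnetite (metallic luster).
Specific gravity 3.25 — Magnetite has SG 5.17-5.18; a mismatch.
White streak — Magnetite has black streak; a mismatch.
Mohs hardness 6 — fits Magnetite (hardness 5.5-6.5).
2 of the observed properties are inconsistent with Magnetite.

No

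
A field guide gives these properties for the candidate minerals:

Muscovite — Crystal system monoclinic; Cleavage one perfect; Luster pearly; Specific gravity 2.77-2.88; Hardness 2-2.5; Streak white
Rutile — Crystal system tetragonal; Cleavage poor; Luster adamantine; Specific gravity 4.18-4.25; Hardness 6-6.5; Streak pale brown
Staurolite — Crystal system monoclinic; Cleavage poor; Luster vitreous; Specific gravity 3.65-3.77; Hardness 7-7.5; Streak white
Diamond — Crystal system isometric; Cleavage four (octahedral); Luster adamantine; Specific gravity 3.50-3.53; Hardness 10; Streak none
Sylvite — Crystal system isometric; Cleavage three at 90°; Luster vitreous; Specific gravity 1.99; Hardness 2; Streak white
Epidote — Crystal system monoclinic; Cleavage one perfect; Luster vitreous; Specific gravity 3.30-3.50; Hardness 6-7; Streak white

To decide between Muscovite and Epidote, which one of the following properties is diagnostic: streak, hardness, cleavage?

hardness

Streak: both white — identical.
Hardness: Muscovite 2-2.5, Epidote 6-7 — different.
Cleavage: both one perfect — identical.
Hardness is the diagnostic property here.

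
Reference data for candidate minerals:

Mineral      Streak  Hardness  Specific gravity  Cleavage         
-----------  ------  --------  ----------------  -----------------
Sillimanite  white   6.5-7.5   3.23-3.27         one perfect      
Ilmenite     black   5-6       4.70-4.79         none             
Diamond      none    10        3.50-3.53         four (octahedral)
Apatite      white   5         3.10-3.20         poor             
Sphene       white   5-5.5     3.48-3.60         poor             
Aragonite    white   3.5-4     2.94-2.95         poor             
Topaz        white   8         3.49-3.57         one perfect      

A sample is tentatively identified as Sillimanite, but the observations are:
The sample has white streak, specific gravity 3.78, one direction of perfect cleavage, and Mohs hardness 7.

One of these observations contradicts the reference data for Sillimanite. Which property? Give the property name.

specific gravity

White streak: Sillimanite has white streak — consistent.
Specific gravity 3.78: Sillimanite has SG 3.23-3.27 — does not match.
One direction of perfect cleavage: Sillimanite has cleavage one perfect — consistent.
Mohs hardness 7: Sillimanite has hardness 6.5-7.5 — consistent.
Everything matches except the specific gravity.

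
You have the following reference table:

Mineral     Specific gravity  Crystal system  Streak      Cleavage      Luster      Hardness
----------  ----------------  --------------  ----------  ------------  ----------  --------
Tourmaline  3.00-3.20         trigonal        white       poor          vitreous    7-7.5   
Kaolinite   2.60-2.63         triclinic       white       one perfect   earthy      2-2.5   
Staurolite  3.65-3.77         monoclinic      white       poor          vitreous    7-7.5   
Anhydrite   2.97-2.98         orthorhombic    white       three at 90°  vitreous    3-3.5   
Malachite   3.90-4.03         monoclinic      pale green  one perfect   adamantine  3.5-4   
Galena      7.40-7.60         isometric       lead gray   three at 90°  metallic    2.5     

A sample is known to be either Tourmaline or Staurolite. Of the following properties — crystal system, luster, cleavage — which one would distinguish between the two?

crystal system

Crystal system: Tourmaline trigonal, Staurolite monoclinic — different.
Luster: both vitreous — no difference.
Cleavage: both poor — no difference.
Of the listed properties, crystal system is the one that separates them.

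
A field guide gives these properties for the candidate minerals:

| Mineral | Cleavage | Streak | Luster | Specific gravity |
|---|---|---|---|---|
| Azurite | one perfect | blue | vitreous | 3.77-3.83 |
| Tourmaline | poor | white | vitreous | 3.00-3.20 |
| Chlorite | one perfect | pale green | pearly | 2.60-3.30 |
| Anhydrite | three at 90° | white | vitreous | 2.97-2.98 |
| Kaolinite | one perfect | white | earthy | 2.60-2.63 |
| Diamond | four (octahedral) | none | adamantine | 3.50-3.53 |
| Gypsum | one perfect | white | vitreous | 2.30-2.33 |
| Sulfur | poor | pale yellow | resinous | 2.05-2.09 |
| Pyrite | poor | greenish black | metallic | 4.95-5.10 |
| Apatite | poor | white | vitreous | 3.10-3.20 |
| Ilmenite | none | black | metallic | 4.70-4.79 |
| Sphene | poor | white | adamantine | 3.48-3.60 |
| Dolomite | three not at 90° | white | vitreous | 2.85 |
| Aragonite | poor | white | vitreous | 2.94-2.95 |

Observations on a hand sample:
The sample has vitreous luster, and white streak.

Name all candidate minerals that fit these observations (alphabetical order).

Vitreous luster: narrows the field to Azurite, Tourmaline, Anhydrite, Gypsum, Apatite, Dolomite, Aragonite.
White streak is inconsistent with Azurite.
Remaining candidates: Anhydrite, Apatite, Aragonite, Dolomite, Gypsum, Tourmaline.

Anhydrite, Apatite, Aragonite, Dolomite, Gypsum, Tourmaline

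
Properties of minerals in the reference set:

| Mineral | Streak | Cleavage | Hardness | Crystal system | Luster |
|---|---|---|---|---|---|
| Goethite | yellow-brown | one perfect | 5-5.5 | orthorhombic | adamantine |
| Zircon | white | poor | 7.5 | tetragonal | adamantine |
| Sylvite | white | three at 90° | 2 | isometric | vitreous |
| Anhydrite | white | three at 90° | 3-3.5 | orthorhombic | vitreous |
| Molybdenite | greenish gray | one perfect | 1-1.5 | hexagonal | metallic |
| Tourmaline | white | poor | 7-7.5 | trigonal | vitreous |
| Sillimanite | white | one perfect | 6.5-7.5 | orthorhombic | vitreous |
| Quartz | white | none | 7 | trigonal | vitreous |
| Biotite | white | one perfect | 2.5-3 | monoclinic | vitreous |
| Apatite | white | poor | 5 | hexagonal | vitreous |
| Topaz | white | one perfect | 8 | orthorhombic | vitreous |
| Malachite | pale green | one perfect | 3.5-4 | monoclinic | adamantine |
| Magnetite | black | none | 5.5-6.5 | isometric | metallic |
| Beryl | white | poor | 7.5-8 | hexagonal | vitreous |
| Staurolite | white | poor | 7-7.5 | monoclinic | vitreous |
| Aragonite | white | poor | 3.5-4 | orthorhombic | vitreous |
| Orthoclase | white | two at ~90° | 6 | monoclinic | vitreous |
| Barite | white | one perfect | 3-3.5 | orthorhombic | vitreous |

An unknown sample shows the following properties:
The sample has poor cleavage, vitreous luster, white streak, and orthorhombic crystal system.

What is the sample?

Poor cleavage: leaves Zircon, Tourmaline, Apatite, Beryl, Staurolite, Aragonite.
Vitreous luster excludes Zircon.
White streak: consistent with all remaining minerals.
Orthorhombic crystal system: Aragonite remains.
Aragonite is the sole remaining match.

Aragonite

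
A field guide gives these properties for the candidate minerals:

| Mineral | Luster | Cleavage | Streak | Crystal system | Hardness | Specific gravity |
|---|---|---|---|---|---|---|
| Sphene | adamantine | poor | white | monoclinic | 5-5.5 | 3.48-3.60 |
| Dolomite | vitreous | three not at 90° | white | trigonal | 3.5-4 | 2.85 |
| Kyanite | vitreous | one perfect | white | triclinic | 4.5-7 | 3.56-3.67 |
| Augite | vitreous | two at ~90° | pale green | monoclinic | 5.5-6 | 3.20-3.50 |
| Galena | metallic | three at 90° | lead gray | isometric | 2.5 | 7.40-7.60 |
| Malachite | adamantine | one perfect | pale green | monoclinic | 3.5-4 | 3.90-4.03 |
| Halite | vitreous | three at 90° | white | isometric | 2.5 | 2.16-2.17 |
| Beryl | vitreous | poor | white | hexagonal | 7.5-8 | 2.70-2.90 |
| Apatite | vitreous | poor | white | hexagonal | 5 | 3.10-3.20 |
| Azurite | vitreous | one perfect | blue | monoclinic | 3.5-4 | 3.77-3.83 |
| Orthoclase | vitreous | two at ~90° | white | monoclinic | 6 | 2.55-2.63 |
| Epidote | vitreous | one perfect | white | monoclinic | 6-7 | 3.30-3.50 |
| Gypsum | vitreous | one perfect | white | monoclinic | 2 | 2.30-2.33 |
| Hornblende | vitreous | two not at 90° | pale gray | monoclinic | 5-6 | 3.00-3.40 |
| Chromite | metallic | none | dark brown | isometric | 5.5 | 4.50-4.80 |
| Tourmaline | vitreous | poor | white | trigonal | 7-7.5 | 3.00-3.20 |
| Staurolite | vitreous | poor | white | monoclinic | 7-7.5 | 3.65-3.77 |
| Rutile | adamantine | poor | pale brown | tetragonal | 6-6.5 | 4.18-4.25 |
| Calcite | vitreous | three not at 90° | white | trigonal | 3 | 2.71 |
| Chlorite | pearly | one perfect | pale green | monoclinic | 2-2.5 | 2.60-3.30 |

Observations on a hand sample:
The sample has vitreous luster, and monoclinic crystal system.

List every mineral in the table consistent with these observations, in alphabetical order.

Augite, Azurite, Epidote, Gypsum, Hornblende, Orthoclase, Staurolite

Vitreous luster is inconsistent with Sphene, Galena, Malachite, Chromite, Rutile, Chlorite.
Monoclinic crystal system: leaves Augite, Azurite, Orthoclase, Epidote, Gypsum, Hornblende, Staurolite.
Consistent with every observation: Augite, Azurite, Epidote, Gypsum, Hornblende, Orthoclase, Staurolite.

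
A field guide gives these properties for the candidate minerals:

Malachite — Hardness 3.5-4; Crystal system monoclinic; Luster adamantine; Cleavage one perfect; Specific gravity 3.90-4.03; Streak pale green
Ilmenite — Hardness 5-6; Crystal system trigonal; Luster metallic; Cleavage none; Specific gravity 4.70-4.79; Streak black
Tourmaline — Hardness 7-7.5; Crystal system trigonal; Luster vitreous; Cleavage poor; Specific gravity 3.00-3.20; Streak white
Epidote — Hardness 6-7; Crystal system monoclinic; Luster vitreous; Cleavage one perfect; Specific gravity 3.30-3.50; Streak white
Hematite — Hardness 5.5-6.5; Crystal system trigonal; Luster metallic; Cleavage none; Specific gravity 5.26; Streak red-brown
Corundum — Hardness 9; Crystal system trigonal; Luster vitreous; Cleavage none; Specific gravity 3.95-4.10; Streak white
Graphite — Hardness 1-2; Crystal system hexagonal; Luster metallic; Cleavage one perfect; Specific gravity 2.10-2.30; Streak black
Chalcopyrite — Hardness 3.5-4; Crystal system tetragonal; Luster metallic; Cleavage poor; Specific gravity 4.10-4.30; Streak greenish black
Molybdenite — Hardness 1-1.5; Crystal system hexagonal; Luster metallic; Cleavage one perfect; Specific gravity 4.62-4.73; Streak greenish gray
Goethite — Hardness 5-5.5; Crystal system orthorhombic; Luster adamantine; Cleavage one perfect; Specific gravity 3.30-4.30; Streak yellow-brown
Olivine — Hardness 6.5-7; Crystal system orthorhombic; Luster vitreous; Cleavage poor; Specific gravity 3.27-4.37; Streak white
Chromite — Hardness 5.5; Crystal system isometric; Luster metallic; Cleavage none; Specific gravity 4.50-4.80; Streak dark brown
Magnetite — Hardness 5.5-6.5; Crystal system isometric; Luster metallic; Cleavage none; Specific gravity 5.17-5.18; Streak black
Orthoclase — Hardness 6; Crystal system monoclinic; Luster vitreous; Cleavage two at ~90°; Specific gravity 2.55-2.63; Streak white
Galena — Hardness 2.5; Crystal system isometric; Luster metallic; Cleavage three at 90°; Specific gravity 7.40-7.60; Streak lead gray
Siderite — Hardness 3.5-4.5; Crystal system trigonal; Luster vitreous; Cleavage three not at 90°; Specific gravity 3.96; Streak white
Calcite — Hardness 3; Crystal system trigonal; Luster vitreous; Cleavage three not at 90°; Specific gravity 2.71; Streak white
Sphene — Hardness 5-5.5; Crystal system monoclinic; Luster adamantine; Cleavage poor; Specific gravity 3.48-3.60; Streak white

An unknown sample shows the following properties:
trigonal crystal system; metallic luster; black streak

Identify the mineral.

Ilmenite

Trigonal crystal system — Ilmenite, Tourmaline, Hematite, Corundum, Siderite, Calcite remain.
Metallic luster — only Ilmenite, Hematite remain.
Black streak excludes Hematite.
The only mineral consistent with every observation is Ilmenite.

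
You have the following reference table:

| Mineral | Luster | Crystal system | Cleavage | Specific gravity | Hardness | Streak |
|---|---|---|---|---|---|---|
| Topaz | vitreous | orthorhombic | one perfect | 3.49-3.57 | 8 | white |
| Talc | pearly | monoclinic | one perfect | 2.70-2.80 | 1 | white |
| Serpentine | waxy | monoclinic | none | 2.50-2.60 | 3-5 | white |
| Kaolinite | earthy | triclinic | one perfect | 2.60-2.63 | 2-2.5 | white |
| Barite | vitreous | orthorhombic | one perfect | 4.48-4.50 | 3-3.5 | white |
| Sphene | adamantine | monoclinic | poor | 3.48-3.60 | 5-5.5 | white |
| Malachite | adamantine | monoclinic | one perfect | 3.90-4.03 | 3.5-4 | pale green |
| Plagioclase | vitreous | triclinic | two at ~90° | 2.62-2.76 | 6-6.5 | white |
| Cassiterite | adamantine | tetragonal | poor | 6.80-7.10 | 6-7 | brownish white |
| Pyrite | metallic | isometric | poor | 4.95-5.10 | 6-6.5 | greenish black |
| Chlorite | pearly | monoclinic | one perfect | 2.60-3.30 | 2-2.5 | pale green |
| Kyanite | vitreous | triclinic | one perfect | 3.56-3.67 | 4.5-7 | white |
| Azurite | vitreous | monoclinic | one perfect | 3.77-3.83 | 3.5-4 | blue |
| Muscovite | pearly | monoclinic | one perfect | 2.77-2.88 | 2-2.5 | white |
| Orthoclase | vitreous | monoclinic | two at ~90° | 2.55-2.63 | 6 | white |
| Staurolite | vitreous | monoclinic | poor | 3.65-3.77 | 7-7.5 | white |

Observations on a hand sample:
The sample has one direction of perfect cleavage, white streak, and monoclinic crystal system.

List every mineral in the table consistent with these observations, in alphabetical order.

Muscovite, Talc

One direction of perfect cleavage — Topaz, Talc, Kaolinite, Barite, Malachite, Chlorite, Kyanite, Azurite, Muscovite remain.
White streak rules out Malachite, Chlorite, Azurite.
Monoclinic crystal system — narrows the field to Talc, Muscovite.
The minerals that satisfy all observations are Muscovite, Talc.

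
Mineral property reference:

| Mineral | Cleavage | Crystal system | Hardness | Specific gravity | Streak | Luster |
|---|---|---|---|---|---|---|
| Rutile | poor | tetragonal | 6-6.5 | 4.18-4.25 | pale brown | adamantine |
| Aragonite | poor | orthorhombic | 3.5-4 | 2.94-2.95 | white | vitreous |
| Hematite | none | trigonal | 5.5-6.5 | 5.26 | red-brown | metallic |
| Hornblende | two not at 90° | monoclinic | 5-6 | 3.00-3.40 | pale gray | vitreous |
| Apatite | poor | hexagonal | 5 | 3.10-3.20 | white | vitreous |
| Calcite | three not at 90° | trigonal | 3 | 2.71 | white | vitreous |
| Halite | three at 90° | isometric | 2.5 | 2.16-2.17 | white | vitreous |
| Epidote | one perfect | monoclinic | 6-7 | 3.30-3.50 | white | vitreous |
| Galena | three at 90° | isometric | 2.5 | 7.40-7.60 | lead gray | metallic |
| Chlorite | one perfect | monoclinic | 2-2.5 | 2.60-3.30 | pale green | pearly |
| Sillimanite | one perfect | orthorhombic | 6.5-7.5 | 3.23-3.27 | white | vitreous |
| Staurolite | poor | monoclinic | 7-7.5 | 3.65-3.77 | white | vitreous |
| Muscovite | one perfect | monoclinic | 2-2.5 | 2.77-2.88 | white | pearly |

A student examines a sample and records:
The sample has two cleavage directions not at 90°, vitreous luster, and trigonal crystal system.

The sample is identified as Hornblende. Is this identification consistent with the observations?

Two cleavage directions not at 90° — fits Hornblende (cleavage two not at 90°).
Vitreous luster — fits Hornblende (vitreous luster).
Trigonal crystal system — Hornblende has monoclinic system; which does not match.
Hornblende is excluded by the crystal system.

Inconsistent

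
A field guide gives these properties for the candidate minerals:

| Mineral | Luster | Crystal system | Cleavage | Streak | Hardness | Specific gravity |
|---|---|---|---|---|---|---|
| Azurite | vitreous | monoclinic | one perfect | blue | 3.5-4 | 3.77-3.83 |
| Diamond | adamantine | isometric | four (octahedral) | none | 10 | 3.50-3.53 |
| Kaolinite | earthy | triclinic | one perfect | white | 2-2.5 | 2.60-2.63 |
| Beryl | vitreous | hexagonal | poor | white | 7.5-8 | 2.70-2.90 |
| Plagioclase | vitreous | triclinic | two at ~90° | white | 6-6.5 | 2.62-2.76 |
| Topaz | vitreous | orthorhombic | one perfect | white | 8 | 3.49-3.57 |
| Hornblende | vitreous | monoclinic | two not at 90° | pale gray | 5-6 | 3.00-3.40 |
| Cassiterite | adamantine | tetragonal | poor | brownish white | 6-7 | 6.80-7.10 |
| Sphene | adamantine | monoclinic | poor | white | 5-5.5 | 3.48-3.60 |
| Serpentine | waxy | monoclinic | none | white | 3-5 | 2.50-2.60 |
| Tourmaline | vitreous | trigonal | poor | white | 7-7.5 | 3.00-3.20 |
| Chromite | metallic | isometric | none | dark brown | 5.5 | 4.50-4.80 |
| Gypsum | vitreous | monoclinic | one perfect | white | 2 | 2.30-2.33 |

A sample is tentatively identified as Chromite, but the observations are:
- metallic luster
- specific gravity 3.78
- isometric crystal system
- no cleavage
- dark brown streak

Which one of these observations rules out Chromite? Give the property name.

Metallic luster: Chromite has metallic luster — matches.
Specific gravity 3.78: Chromite has SG 4.50-4.80 — outside the reference range.
Isometric crystal system: Chromite has isometric system — matches.
No cleavage: Chromite has cleavage none — matches.
Dark brown streak: Chromite has dark brown streak — matches.
Everything matches except the specific gravity.

specific gravity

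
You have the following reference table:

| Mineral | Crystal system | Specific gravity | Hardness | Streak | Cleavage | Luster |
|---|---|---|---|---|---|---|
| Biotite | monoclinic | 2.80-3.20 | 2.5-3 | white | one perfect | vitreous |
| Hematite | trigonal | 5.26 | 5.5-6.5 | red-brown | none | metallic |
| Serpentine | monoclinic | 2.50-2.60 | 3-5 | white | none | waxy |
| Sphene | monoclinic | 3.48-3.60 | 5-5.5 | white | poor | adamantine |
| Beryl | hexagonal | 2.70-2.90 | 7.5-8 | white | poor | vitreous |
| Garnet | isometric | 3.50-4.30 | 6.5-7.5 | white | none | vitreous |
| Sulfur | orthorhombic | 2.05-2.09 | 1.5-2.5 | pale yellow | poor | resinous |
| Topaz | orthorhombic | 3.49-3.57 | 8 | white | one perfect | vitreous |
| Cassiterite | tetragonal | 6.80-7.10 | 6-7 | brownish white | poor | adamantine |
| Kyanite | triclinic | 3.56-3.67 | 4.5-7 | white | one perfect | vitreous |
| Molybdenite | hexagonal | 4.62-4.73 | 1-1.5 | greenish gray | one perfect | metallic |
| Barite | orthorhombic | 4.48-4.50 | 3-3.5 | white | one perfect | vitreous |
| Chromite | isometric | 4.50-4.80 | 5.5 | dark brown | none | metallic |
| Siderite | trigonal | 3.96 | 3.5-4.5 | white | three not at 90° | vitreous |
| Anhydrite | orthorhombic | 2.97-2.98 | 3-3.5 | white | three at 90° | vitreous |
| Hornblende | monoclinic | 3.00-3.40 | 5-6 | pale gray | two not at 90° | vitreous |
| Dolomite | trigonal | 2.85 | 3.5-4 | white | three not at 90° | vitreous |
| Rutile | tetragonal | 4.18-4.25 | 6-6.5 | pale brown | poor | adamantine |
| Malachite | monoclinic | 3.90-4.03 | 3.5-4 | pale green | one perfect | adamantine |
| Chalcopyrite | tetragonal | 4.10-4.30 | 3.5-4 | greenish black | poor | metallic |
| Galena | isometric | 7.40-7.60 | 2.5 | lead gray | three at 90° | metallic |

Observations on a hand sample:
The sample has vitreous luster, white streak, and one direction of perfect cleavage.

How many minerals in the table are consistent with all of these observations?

Vitreous luster: only Biotite, Beryl, Garnet, Topaz, Kyanite, Barite, Siderite, Anhydrite, Hornblende, Dolomite remain.
White streak rules out Hornblende.
One direction of perfect cleavage: narrows the field to Biotite, Topaz, Kyanite, Barite.
Remaining candidates: Barite, Biotite, Kyanite, Topaz.
That is 4 minerals.

4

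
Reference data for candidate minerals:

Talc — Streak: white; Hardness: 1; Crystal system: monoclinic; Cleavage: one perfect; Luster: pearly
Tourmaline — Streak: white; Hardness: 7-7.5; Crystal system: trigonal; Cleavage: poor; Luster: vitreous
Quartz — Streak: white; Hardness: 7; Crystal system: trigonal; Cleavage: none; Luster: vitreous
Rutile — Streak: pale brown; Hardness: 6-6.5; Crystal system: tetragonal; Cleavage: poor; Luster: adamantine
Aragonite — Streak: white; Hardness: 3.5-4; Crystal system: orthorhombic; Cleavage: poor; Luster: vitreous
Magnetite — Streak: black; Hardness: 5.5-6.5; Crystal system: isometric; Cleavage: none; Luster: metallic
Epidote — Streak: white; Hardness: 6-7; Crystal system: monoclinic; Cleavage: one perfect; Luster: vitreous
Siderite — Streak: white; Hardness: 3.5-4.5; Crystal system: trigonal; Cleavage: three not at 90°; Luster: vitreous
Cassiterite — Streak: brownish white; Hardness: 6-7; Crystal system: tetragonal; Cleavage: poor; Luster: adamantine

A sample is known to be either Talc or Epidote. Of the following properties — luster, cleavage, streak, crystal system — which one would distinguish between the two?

luster

Luster: Talc pearly, Epidote vitreous — these differ.
Cleavage: both one perfect — no difference.
Streak: both white — no difference.
Crystal system: both monoclinic — no difference.
Luster is the diagnostic property here.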